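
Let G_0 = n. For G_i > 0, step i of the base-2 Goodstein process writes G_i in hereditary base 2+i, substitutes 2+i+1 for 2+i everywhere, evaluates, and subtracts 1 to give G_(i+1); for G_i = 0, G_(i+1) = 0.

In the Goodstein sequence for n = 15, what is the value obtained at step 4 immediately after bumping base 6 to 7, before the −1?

6588345

(0) 15|_2 = 2^(2 + 1) + 2^2 + 2 + 1 ↦ 3^(3 + 1) + 3^3 + 3 + 1|_3 = 112 ⇒ 111
(1) 111|_3 = 3^(3 + 1) + 3^3 + 3 ↦ 4^(4 + 1) + 4^4 + 4|_4 = 1284 ⇒ 1283
(2) 1283|_4 = 4^(4 + 1) + 4^4 + 3 ↦ 5^(5 + 1) + 5^5 + 3|_5 = 18753 ⇒ 18752
(3) 18752|_5 = 5^(5 + 1) + 5^5 + 2 ↦ 6^(6 + 1) + 6^6 + 2|_6 = 326594 ⇒ 326593
(4) 326593|_6 = 6^(6 + 1) + 6^6 + 1 ↦ 7^(7 + 1) + 7^7 + 1|_7 = 6588345 ⇒ 6588344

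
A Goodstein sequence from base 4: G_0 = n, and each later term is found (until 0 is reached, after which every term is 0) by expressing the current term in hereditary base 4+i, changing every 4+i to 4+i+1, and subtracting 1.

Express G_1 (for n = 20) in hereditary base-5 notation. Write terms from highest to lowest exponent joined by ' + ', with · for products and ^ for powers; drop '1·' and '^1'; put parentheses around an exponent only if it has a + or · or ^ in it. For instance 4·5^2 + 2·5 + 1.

5^2 + 4

base 4: 20 = 4^2 + 4; at 5: 5^2 + 5 = 30; next = 29
base 5: 29 = 5^2 + 4; at 6: 6^2 + 4 = 40; next = 39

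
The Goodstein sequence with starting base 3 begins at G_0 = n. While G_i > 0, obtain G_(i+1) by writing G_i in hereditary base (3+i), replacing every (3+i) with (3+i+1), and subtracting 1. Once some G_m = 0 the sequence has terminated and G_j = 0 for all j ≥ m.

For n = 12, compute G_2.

27

i=0: 12 = 3^2 + 3 (b=3); 3→4: 4^2 + 4 = 20; 20−1 = 19
i=1: 19 = 4^2 + 3 (b=4); 4→5: 5^2 + 3 = 28; 28−1 = 27
i=2: 27 = 5^2 + 2 (b=5); 5→6: 6^2 + 2 = 38; 38−1 = 37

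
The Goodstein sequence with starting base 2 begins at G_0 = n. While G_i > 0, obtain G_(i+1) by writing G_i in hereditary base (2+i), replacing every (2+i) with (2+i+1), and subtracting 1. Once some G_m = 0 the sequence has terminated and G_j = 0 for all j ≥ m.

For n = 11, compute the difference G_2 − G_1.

11 —HB2→ 2^(2 + 1) + 2 + 1 —bump→ 3^(3 + 1) + 3 + 1 = 85 —(−1)→ 84
84 —HB3→ 3^(3 + 1) + 3 —bump→ 4^(4 + 1) + 4 = 1028 —(−1)→ 1027

943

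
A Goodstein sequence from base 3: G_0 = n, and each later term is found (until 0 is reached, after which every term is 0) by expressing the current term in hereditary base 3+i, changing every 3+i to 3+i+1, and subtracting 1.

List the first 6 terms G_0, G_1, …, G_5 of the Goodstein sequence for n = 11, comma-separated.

(0) 11|_3 = 3^2 + 2 ↦ 4^2 + 2|_4 = 18 ⇒ 17
(1) 17|_4 = 4^2 + 1 ↦ 5^2 + 1|_5 = 26 ⇒ 25
(2) 25|_5 = 5^2 ↦ 6^2|_6 = 36 ⇒ 35
(3) 35|_6 = 5·6 + 5 ↦ 5·7 + 5|_7 = 40 ⇒ 39
(4) 39|_7 = 5·7 + 4 ↦ 5·8 + 4|_8 = 44 ⇒ 43

11, 17, 25, 35, 39, 43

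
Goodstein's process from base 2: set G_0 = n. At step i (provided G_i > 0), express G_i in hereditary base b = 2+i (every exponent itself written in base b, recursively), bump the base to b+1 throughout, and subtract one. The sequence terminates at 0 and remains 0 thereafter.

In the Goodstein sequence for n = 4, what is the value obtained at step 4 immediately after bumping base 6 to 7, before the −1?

110

(0) 4|_2 = 2^2 ↦ 3^3|_3 = 27 ⇒ 26
(1) 26|_3 = 2·3^2 + 2·3 + 2 ↦ 2·4^2 + 2·4 + 2|_4 = 42 ⇒ 41
(2) 41|_4 = 2·4^2 + 2·4 + 1 ↦ 2·5^2 + 2·5 + 1|_5 = 61 ⇒ 60
(3) 60|_5 = 2·5^2 + 2·5 ↦ 2·6^2 + 2·6|_6 = 84 ⇒ 83
(4) 83|_6 = 2·6^2 + 6 + 5 ↦ 2·7^2 + 7 + 5|_7 = 110 ⇒ 109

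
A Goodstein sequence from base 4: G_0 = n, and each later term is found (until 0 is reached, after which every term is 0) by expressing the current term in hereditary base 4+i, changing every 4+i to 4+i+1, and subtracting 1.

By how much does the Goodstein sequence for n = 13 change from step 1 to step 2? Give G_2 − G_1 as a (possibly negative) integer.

i=0: 13 = 3·4 + 1 (b=4); 4→5: 3·5 + 1 = 16; 16−1 = 15
i=1: 15 = 3·5 (b=5); 5→6: 3·6 = 18; 18−1 = 17

2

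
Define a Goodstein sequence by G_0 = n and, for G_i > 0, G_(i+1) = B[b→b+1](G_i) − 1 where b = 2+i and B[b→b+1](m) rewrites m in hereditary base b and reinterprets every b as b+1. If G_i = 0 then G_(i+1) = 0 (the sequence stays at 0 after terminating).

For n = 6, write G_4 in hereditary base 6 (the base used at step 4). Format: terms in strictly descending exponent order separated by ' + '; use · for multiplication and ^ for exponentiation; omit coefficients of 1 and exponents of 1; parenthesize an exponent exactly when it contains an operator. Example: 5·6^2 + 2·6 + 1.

base 2: 6 = 2^2 + 2; at 3: 3^3 + 3 = 30; next = 29
base 3: 29 = 3^3 + 2; at 4: 4^4 + 2 = 258; next = 257
base 4: 257 = 4^4 + 1; at 5: 5^5 + 1 = 3126; next = 3125
base 5: 3125 = 5^5; at 6: 6^6 = 46656; next = 46655
base 6: 46655 = 5·6^5 + 5·6^4 + 5·6^3 + 5·6^2 + 5·6 + 5; at 7: 5·7^5 + 5·7^4 + 5·7^3 + 5·7^2 + 5·7 + 5 = 98040; next = 98039

5·6^5 + 5·6^4 + 5·6^3 + 5·6^2 + 5·6 + 5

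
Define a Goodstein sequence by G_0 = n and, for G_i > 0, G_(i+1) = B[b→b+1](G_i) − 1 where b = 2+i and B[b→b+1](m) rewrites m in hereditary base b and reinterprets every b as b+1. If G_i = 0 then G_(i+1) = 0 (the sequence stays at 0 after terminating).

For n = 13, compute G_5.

5765998

G_0=13  [base 2] 2^(2 + 1) + 2^2 + 1  →[2↦3]→  3^(3 + 1) + 3^3 + 1 = 109  −1 ⇒ G_1=108
G_1=108  [base 3] 3^(3 + 1) + 3^3  →[3↦4]→  4^(4 + 1) + 4^4 = 1280  −1 ⇒ G_2=1279
G_2=1279  [base 4] 4^(4 + 1) + 3·4^3 + 3·4^2 + 3·4 + 3  →[4↦5]→  5^(5 + 1) + 3·5^3 + 3·5^2 + 3·5 + 3 = 16093  −1 ⇒ G_3=16092
G_3=16092  [base 5] 5^(5 + 1) + 3·5^3 + 3·5^2 + 3·5 + 2  →[5↦6]→  6^(6 + 1) + 3·6^3 + 3·6^2 + 3·6 + 2 = 280712  −1 ⇒ G_4=280711
G_4=280711  [base 6] 6^(6 + 1) + 3·6^3 + 3·6^2 + 3·6 + 1  →[6↦7]→  7^(7 + 1) + 3·7^3 + 3·7^2 + 3·7 + 1 = 5765999  −1 ⇒ G_5=5765998
G_5=5765998  [base 7] 7^(7 + 1) + 3·7^3 + 3·7^2 + 3·7  →[7↦8]→  8^(8 + 1) + 3·8^3 + 3·8^2 + 3·8 = 134219480  −1 ⇒ G_6=134219479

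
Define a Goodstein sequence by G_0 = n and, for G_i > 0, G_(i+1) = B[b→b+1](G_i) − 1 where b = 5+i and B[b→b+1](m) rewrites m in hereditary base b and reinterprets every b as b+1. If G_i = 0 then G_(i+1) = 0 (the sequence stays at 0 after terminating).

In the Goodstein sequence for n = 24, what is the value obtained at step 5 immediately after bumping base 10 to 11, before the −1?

base 5: 24 = 4·5 + 4; at 6: 4·6 + 4 = 28; next = 27
base 6: 27 = 4·6 + 3; at 7: 4·7 + 3 = 31; next = 30
base 7: 30 = 4·7 + 2; at 8: 4·8 + 2 = 34; next = 33
base 8: 33 = 4·8 + 1; at 9: 4·9 + 1 = 37; next = 36
base 9: 36 = 4·9; at 10: 4·10 = 40; next = 39
base 10: 39 = 3·10 + 9; at 11: 3·11 + 9 = 42; next = 41

42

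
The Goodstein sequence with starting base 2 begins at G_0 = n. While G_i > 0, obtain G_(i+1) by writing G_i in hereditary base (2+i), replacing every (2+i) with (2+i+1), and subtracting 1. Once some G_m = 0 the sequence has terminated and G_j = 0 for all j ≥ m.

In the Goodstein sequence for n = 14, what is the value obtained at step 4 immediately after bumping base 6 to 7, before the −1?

5862841

step 0: 14 = 2^(2 + 1) + 2^2 + 2; sub 3 for 2: 3^(3 + 1) + 3^3 + 3; = 111; G_1 = 111−1 = 110
step 1: 110 = 3^(3 + 1) + 3^3 + 2; sub 4 for 3: 4^(4 + 1) + 4^4 + 2; = 1282; G_2 = 1282−1 = 1281
step 2: 1281 = 4^(4 + 1) + 4^4 + 1; sub 5 for 4: 5^(5 + 1) + 5^5 + 1; = 18751; G_3 = 18751−1 = 18750
step 3: 18750 = 5^(5 + 1) + 5^5; sub 6 for 5: 6^(6 + 1) + 6^6; = 326592; G_4 = 326592−1 = 326591
step 4: 326591 = 6^(6 + 1) + 5·6^5 + 5·6^4 + 5·6^3 + 5·6^2 + 5·6 + 5; sub 7 for 6: 7^(7 + 1) + 5·7^5 + 5·7^4 + 5·7^3 + 5·7^2 + 5·7 + 5; = 5862841; G_5 = 5862841−1 = 5862840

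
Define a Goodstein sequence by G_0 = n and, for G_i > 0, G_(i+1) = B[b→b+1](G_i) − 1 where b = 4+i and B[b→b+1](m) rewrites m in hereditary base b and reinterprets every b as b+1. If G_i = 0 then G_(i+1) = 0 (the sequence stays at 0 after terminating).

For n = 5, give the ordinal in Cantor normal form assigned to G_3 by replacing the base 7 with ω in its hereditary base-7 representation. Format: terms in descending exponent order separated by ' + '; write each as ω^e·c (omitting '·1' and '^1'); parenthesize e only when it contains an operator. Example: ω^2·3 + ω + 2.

4

step 0: 5 = 4 + 1; sub 5 for 4: 5 + 1; = 6; G_1 = 6−1 = 5
step 1: 5 = 5; sub 6 for 5: 6; = 6; G_2 = 6−1 = 5
step 2: 5 = 5; sub 7 for 6: 5; = 5; G_3 = 5−1 = 4
step 3: 4 = 4; sub 8 for 7: 4; = 4; G_4 = 4−1 = 3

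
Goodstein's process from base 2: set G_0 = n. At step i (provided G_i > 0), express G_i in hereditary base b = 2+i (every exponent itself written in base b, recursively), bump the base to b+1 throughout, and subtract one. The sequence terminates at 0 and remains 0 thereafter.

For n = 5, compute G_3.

[0] 5 ≡ 2^2 + 1 (base 2). Lift 3: 28. −1: 27.
[1] 27 ≡ 3^3 (base 3). Lift 4: 256. −1: 255.
[2] 255 ≡ 3·4^3 + 3·4^2 + 3·4 + 3 (base 4). Lift 5: 468. −1: 467.

467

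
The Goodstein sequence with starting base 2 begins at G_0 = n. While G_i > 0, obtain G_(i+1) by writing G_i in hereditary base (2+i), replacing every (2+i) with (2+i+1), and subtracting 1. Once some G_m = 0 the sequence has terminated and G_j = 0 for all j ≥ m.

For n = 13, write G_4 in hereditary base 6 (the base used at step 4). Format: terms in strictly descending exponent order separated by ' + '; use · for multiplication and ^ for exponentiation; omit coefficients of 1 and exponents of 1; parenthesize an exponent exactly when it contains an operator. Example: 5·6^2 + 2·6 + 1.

step 0: 13 = 2^(2 + 1) + 2^2 + 1; sub 3 for 2: 3^(3 + 1) + 3^3 + 1; = 109; G_1 = 109−1 = 108
step 1: 108 = 3^(3 + 1) + 3^3; sub 4 for 3: 4^(4 + 1) + 4^4; = 1280; G_2 = 1280−1 = 1279
step 2: 1279 = 4^(4 + 1) + 3·4^3 + 3·4^2 + 3·4 + 3; sub 5 for 4: 5^(5 + 1) + 3·5^3 + 3·5^2 + 3·5 + 3; = 16093; G_3 = 16093−1 = 16092
step 3: 16092 = 5^(5 + 1) + 3·5^3 + 3·5^2 + 3·5 + 2; sub 6 for 5: 6^(6 + 1) + 3·6^3 + 3·6^2 + 3·6 + 2; = 280712; G_4 = 280712−1 = 280711
step 4: 280711 = 6^(6 + 1) + 3·6^3 + 3·6^2 + 3·6 + 1; sub 7 for 6: 7^(7 + 1) + 3·7^3 + 3·7^2 + 3·7 + 1; = 5765999; G_5 = 5765999−1 = 5765998

6^(6 + 1) + 3·6^3 + 3·6^2 + 3·6 + 1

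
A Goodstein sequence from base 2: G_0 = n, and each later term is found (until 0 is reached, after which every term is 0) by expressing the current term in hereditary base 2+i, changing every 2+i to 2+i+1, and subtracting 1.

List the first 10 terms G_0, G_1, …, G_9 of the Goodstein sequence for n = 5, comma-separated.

5, 27, 255, 467, 775, 1197, 1751, 2454, 3325, 4382

(0) 5|_2 = 2^2 + 1 ↦ 3^3 + 1|_3 = 28 ⇒ 27
(1) 27|_3 = 3^3 ↦ 4^4|_4 = 256 ⇒ 255
(2) 255|_4 = 3·4^3 + 3·4^2 + 3·4 + 3 ↦ 3·5^3 + 3·5^2 + 3·5 + 3|_5 = 468 ⇒ 467
(3) 467|_5 = 3·5^3 + 3·5^2 + 3·5 + 2 ↦ 3·6^3 + 3·6^2 + 3·6 + 2|_6 = 776 ⇒ 775
(4) 775|_6 = 3·6^3 + 3·6^2 + 3·6 + 1 ↦ 3·7^3 + 3·7^2 + 3·7 + 1|_7 = 1198 ⇒ 1197
(5) 1197|_7 = 3·7^3 + 3·7^2 + 3·7 ↦ 3·8^3 + 3·8^2 + 3·8|_8 = 1752 ⇒ 1751
(6) 1751|_8 = 3·8^3 + 3·8^2 + 2·8 + 7 ↦ 3·9^3 + 3·9^2 + 2·9 + 7|_9 = 2455 ⇒ 2454
(7) 2454|_9 = 3·9^3 + 3·9^2 + 2·9 + 6 ↦ 3·10^3 + 3·10^2 + 2·10 + 6|_10 = 3326 ⇒ 3325
(8) 3325|_10 = 3·10^3 + 3·10^2 + 2·10 + 5 ↦ 3·11^3 + 3·11^2 + 2·11 + 5|_11 = 4383 ⇒ 4382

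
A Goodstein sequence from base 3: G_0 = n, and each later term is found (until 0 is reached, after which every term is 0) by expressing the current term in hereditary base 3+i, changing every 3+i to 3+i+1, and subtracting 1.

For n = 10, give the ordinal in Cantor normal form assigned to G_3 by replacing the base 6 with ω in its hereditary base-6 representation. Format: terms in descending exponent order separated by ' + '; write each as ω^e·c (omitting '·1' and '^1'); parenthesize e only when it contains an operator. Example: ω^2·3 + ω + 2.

[0] 10 ≡ 3^2 + 1 (base 3). Lift 4: 17. −1: 16.
[1] 16 ≡ 4^2 (base 4). Lift 5: 25. −1: 24.
[2] 24 ≡ 4·5 + 4 (base 5). Lift 6: 28. −1: 27.
[3] 27 ≡ 4·6 + 3 (base 6). Lift 7: 31. −1: 30.

ω·4 + 3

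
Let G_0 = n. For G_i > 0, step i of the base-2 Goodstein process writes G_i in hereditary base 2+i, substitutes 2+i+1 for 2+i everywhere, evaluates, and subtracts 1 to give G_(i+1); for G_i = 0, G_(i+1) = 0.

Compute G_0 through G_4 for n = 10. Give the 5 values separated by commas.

10 —HB2→ 2^(2 + 1) + 2 —bump→ 3^(3 + 1) + 3 = 84 —(−1)→ 83
83 —HB3→ 3^(3 + 1) + 2 —bump→ 4^(4 + 1) + 2 = 1026 —(−1)→ 1025
1025 —HB4→ 4^(4 + 1) + 1 —bump→ 5^(5 + 1) + 1 = 15626 —(−1)→ 15625
15625 —HB5→ 5^(5 + 1) —bump→ 6^(6 + 1) = 279936 —(−1)→ 279935

10, 83, 1025, 15625, 279935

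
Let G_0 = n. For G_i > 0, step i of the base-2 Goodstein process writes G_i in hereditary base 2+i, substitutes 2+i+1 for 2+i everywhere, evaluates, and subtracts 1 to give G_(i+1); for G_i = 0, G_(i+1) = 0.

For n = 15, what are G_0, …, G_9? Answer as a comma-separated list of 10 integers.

G_0=15  [base 2] 2^(2 + 1) + 2^2 + 2 + 1  →[2↦3]→  3^(3 + 1) + 3^3 + 3 + 1 = 112  −1 ⇒ G_1=111
G_1=111  [base 3] 3^(3 + 1) + 3^3 + 3  →[3↦4]→  4^(4 + 1) + 4^4 + 4 = 1284  −1 ⇒ G_2=1283
G_2=1283  [base 4] 4^(4 + 1) + 4^4 + 3  →[4↦5]→  5^(5 + 1) + 5^5 + 3 = 18753  −1 ⇒ G_3=18752
G_3=18752  [base 5] 5^(5 + 1) + 5^5 + 2  →[5↦6]→  6^(6 + 1) + 6^6 + 2 = 326594  −1 ⇒ G_4=326593
G_4=326593  [base 6] 6^(6 + 1) + 6^6 + 1  →[6↦7]→  7^(7 + 1) + 7^7 + 1 = 6588345  −1 ⇒ G_5=6588344
G_5=6588344  [base 7] 7^(7 + 1) + 7^7  →[7↦8]→  8^(8 + 1) + 8^8 = 150994944  −1 ⇒ G_6=150994943
G_6=150994943  [base 8] 8^(8 + 1) + 7·8^7 + 7·8^6 + 7·8^5 + 7·8^4 + 7·8^3 + 7·8^2 + 7·8 + 7  →[8↦9]→  9^(9 + 1) + 7·9^7 + 7·9^6 + 7·9^5 + 7·9^4 + 7·9^3 + 7·9^2 + 7·9 + 7 = 3524450281  −1 ⇒ G_7=3524450280
G_7=3524450280  [base 9] 9^(9 + 1) + 7·9^7 + 7·9^6 + 7·9^5 + 7·9^4 + 7·9^3 + 7·9^2 + 7·9 + 6  →[9↦10]→  10^(10 + 1) + 7·10^7 + 7·10^6 + 7·10^5 + 7·10^4 + 7·10^3 + 7·10^2 + 7·10 + 6 = 100077777776  −1 ⇒ G_8=100077777775
G_8=100077777775  [base 10] 10^(10 + 1) + 7·10^7 + 7·10^6 + 7·10^5 + 7·10^4 + 7·10^3 + 7·10^2 + 7·10 + 5  →[10↦11]→  11^(11 + 1) + 7·11^7 + 7·11^6 + 7·11^5 + 7·11^4 + 7·11^3 + 7·11^2 + 7·11 + 5 = 3138578427935  −1 ⇒ G_9=3138578427934

15, 111, 1283, 18752, 326593, 6588344, 150994943, 3524450280, 100077777775, 3138578427934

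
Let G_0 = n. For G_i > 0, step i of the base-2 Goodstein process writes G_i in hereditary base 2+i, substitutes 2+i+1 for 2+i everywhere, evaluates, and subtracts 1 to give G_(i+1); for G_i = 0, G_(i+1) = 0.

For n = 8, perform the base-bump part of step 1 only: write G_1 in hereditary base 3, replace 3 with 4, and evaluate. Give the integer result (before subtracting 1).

(0) 8|_2 = 2^(2 + 1) ↦ 3^(3 + 1)|_3 = 81 ⇒ 80
(1) 80|_3 = 2·3^3 + 2·3^2 + 2·3 + 2 ↦ 2·4^4 + 2·4^2 + 2·4 + 2|_4 = 554 ⇒ 553

554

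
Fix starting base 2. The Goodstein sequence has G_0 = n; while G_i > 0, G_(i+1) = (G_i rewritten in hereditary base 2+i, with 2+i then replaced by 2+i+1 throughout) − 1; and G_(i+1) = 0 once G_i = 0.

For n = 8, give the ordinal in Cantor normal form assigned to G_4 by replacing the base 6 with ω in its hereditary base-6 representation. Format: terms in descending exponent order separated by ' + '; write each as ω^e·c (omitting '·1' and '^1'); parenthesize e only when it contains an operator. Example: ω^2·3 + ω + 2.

ω^ω·2 + ω^2·2 + ω + 5

base 2: 8 = 2^(2 + 1); at 3: 3^(3 + 1) = 81; next = 80
base 3: 80 = 2·3^3 + 2·3^2 + 2·3 + 2; at 4: 2·4^4 + 2·4^2 + 2·4 + 2 = 554; next = 553
base 4: 553 = 2·4^4 + 2·4^2 + 2·4 + 1; at 5: 2·5^5 + 2·5^2 + 2·5 + 1 = 6311; next = 6310
base 5: 6310 = 2·5^5 + 2·5^2 + 2·5; at 6: 2·6^6 + 2·6^2 + 2·6 = 93396; next = 93395
base 6: 93395 = 2·6^6 + 2·6^2 + 6 + 5; at 7: 2·7^7 + 2·7^2 + 7 + 5 = 1647196; next = 1647195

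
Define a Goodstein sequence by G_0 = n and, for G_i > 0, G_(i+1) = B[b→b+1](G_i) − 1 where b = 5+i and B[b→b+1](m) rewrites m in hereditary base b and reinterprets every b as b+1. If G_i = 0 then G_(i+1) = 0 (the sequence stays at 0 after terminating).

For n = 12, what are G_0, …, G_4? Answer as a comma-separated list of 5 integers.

step 0: 12 = 2·5 + 2; sub 6 for 5: 2·6 + 2; = 14; G_1 = 14−1 = 13
step 1: 13 = 2·6 + 1; sub 7 for 6: 2·7 + 1; = 15; G_2 = 15−1 = 14
step 2: 14 = 2·7; sub 8 for 7: 2·8; = 16; G_3 = 16−1 = 15
step 3: 15 = 8 + 7; sub 9 for 8: 9 + 7; = 16; G_4 = 16−1 = 15

12, 13, 14, 15, 15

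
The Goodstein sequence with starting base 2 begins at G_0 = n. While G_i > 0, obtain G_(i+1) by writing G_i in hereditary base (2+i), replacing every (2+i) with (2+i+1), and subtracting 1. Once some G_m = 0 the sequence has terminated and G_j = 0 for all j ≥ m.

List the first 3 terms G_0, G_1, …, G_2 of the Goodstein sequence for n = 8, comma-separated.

8, 80, 553

i=0: 8 = 2^(2 + 1) (b=2); 2→3: 3^(3 + 1) = 81; 81−1 = 80
i=1: 80 = 2·3^3 + 2·3^2 + 2·3 + 2 (b=3); 3→4: 2·4^4 + 2·4^2 + 2·4 + 2 = 554; 554−1 = 553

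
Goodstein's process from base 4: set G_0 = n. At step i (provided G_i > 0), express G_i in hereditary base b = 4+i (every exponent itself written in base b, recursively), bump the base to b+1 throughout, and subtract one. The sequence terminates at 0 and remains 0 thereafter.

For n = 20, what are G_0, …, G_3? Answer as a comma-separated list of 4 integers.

[0] 20 ≡ 4^2 + 4 (base 4). Lift 5: 30. −1: 29.
[1] 29 ≡ 5^2 + 4 (base 5). Lift 6: 40. −1: 39.
[2] 39 ≡ 6^2 + 3 (base 6). Lift 7: 52. −1: 51.

20, 29, 39, 51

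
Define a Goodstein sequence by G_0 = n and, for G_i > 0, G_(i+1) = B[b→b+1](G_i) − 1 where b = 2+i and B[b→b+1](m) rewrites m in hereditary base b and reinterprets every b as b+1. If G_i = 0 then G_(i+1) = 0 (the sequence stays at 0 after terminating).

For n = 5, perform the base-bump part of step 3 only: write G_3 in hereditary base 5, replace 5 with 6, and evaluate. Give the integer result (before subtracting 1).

776

G_0=5  [base 2] 2^2 + 1  →[2↦3]→  3^3 + 1 = 28  −1 ⇒ G_1=27
G_1=27  [base 3] 3^3  →[3↦4]→  4^4 = 256  −1 ⇒ G_2=255
G_2=255  [base 4] 3·4^3 + 3·4^2 + 3·4 + 3  →[4↦5]→  3·5^3 + 3·5^2 + 3·5 + 3 = 468  −1 ⇒ G_3=467
G_3=467  [base 5] 3·5^3 + 3·5^2 + 3·5 + 2  →[5↦6]→  3·6^3 + 3·6^2 + 3·6 + 2 = 776  −1 ⇒ G_4=775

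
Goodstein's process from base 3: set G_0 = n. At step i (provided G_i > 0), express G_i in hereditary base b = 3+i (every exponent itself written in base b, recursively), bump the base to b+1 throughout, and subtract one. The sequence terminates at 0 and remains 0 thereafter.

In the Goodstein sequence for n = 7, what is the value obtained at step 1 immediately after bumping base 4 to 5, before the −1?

10

7 —HB3→ 2·3 + 1 —bump→ 2·4 + 1 = 9 —(−1)→ 8
8 —HB4→ 2·4 —bump→ 2·5 = 10 —(−1)→ 9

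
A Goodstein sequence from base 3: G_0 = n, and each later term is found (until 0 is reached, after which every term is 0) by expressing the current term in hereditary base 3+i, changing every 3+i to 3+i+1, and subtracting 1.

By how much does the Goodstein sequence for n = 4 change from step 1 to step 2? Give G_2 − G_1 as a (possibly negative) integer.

base 3: 4 = 3 + 1; at 4: 4 + 1 = 5; next = 4
base 4: 4 = 4; at 5: 5 = 5; next = 4

0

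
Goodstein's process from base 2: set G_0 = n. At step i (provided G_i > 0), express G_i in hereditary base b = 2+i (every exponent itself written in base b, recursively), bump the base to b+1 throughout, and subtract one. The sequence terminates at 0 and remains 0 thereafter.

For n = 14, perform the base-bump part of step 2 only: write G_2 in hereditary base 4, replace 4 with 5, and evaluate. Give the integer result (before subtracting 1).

step 0: 14 = 2^(2 + 1) + 2^2 + 2; sub 3 for 2: 3^(3 + 1) + 3^3 + 3; = 111; G_1 = 111−1 = 110
step 1: 110 = 3^(3 + 1) + 3^3 + 2; sub 4 for 3: 4^(4 + 1) + 4^4 + 2; = 1282; G_2 = 1282−1 = 1281

18751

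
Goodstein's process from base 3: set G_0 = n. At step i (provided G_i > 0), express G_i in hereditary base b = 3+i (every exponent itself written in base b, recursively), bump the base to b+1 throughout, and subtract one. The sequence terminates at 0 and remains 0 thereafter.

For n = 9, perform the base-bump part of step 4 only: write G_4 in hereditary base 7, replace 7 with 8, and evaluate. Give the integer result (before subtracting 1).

24

base 3: 9 = 3^2; at 4: 4^2 = 16; next = 15
base 4: 15 = 3·4 + 3; at 5: 3·5 + 3 = 18; next = 17
base 5: 17 = 3·5 + 2; at 6: 3·6 + 2 = 20; next = 19
base 6: 19 = 3·6 + 1; at 7: 3·7 + 1 = 22; next = 21
base 7: 21 = 3·7; at 8: 3·8 = 24; next = 23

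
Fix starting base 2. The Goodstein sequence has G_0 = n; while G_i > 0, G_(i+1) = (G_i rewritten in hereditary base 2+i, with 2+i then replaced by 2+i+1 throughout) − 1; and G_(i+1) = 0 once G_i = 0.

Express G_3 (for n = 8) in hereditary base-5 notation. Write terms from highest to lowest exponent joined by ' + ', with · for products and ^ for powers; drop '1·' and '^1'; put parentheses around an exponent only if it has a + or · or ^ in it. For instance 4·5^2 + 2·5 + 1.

2·5^5 + 2·5^2 + 2·5

(0) 8|_2 = 2^(2 + 1) ↦ 3^(3 + 1)|_3 = 81 ⇒ 80
(1) 80|_3 = 2·3^3 + 2·3^2 + 2·3 + 2 ↦ 2·4^4 + 2·4^2 + 2·4 + 2|_4 = 554 ⇒ 553
(2) 553|_4 = 2·4^4 + 2·4^2 + 2·4 + 1 ↦ 2·5^5 + 2·5^2 + 2·5 + 1|_5 = 6311 ⇒ 6310
(3) 6310|_5 = 2·5^5 + 2·5^2 + 2·5 ↦ 2·6^6 + 2·6^2 + 2·6|_6 = 93396 ⇒ 93395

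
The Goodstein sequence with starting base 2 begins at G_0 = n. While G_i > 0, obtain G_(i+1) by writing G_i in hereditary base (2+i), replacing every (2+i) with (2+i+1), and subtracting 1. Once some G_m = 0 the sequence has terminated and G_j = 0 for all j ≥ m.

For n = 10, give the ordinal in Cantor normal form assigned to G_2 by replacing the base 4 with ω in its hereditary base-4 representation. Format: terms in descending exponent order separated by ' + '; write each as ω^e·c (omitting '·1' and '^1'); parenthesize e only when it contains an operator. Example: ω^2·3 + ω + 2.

ω^(ω + 1) + 1

G_0=10  [base 2] 2^(2 + 1) + 2  →[2↦3]→  3^(3 + 1) + 3 = 84  −1 ⇒ G_1=83
G_1=83  [base 3] 3^(3 + 1) + 2  →[3↦4]→  4^(4 + 1) + 2 = 1026  −1 ⇒ G_2=1025
G_2=1025  [base 4] 4^(4 + 1) + 1  →[4↦5]→  5^(5 + 1) + 1 = 15626  −1 ⇒ G_3=15625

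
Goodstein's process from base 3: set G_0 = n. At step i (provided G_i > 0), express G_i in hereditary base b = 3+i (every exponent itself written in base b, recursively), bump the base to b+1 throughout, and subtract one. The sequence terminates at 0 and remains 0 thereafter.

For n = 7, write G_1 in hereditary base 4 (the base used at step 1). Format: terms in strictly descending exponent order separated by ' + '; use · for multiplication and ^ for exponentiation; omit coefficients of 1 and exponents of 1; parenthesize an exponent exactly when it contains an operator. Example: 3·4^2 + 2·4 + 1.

2·4

[0] 7 ≡ 2·3 + 1 (base 3). Lift 4: 9. −1: 8.
[1] 8 ≡ 2·4 (base 4). Lift 5: 10. −1: 9.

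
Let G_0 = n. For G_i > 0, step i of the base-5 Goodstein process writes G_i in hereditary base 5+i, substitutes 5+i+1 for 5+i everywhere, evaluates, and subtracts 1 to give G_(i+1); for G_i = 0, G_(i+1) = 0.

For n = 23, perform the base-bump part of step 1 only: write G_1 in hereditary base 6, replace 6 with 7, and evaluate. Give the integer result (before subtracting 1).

30

base 5: 23 = 4·5 + 3; at 6: 4·6 + 3 = 27; next = 26
base 6: 26 = 4·6 + 2; at 7: 4·7 + 2 = 30; next = 29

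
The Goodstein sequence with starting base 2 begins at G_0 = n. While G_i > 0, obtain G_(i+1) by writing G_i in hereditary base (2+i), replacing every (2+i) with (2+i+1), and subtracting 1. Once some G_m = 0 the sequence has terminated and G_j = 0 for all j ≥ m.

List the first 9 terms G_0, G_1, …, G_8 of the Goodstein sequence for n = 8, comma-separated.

8, 80, 553, 6310, 93395, 1647195, 33554571, 774841151, 20000000211

G_0 = 8. HB_2(8) = 2^(2 + 1). Bump = 81. G_1 = 80.
G_1 = 80. HB_3(80) = 2·3^3 + 2·3^2 + 2·3 + 2. Bump = 554. G_2 = 553.
G_2 = 553. HB_4(553) = 2·4^4 + 2·4^2 + 2·4 + 1. Bump = 6311. G_3 = 6310.
G_3 = 6310. HB_5(6310) = 2·5^5 + 2·5^2 + 2·5. Bump = 93396. G_4 = 93395.
G_4 = 93395. HB_6(93395) = 2·6^6 + 2·6^2 + 6 + 5. Bump = 1647196. G_5 = 1647195.
G_5 = 1647195. HB_7(1647195) = 2·7^7 + 2·7^2 + 7 + 4. Bump = 33554572. G_6 = 33554571.
G_6 = 33554571. HB_8(33554571) = 2·8^8 + 2·8^2 + 8 + 3. Bump = 774841152. G_7 = 774841151.
G_7 = 774841151. HB_9(774841151) = 2·9^9 + 2·9^2 + 9 + 2. Bump = 20000000212. G_8 = 20000000211.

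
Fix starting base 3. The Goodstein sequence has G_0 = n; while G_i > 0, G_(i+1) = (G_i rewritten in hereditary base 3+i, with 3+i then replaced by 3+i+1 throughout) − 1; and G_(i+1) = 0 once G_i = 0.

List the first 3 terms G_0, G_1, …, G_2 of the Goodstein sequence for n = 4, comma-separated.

base 3: 4 = 3 + 1; at 4: 4 + 1 = 5; next = 4
base 4: 4 = 4; at 5: 5 = 5; next = 4

4, 4, 4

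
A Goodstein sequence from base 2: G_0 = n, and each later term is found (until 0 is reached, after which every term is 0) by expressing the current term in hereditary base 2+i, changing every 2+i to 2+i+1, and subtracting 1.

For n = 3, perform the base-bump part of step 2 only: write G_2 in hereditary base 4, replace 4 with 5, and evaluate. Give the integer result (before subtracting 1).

step 0: 3 = 2 + 1; sub 3 for 2: 3 + 1; = 4; G_1 = 4−1 = 3
step 1: 3 = 3; sub 4 for 3: 4; = 4; G_2 = 4−1 = 3
step 2: 3 = 3; sub 5 for 4: 3; = 3; G_3 = 3−1 = 2

3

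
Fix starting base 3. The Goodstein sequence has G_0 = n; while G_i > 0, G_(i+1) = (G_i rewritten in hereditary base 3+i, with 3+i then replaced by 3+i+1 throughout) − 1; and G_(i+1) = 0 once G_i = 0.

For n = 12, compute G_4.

49

[0] 12 ≡ 3^2 + 3 (base 3). Lift 4: 20. −1: 19.
[1] 19 ≡ 4^2 + 3 (base 4). Lift 5: 28. −1: 27.
[2] 27 ≡ 5^2 + 2 (base 5). Lift 6: 38. −1: 37.
[3] 37 ≡ 6^2 + 1 (base 6). Lift 7: 50. −1: 49.
[4] 49 ≡ 7^2 (base 7). Lift 8: 64. −1: 63.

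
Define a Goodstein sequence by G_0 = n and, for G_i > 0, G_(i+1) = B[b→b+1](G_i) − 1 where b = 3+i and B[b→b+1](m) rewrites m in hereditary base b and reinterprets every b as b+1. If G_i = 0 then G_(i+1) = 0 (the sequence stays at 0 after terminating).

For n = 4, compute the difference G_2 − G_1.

0

base 3: 4 = 3 + 1; at 4: 4 + 1 = 5; next = 4
base 4: 4 = 4; at 5: 5 = 5; next = 4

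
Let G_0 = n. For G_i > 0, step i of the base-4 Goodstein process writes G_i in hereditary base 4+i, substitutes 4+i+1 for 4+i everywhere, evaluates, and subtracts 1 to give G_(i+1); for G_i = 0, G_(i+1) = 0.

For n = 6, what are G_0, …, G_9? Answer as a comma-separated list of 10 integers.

G_0 = 6. HB_4(6) = 4 + 2. Bump = 7. G_1 = 6.
G_1 = 6. HB_5(6) = 5 + 1. Bump = 7. G_2 = 6.
G_2 = 6. HB_6(6) = 6. Bump = 7. G_3 = 6.
G_3 = 6. HB_7(6) = 6. Bump = 6. G_4 = 5.
G_4 = 5. HB_8(5) = 5. Bump = 5. G_5 = 4.
G_5 = 4. HB_9(4) = 4. Bump = 4. G_6 = 3.
G_6 = 3. HB_10(3) = 3. Bump = 3. G_7 = 2.
G_7 = 2. HB_11(2) = 2. Bump = 2. G_8 = 1.
G_8 = 1. HB_12(1) = 1. Bump = 1. G_9 = 0.

6, 6, 6, 6, 5, 4, 3, 2, 1, 0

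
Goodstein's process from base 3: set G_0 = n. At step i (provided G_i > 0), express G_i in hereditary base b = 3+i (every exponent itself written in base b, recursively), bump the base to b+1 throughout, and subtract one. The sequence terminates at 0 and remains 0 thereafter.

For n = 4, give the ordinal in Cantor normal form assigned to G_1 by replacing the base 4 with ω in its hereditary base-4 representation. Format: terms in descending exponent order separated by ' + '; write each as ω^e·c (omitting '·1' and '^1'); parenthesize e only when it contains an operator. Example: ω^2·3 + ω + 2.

ω

G_0=4  [base 3] 3 + 1  →[3↦4]→  4 + 1 = 5  −1 ⇒ G_1=4
G_1=4  [base 4] 4  →[4↦5]→  5 = 5  −1 ⇒ G_2=4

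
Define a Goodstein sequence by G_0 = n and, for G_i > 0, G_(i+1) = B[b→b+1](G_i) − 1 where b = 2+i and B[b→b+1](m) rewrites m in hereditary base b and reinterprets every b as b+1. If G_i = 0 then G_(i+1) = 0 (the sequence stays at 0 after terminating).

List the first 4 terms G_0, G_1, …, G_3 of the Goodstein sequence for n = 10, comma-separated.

G_0 = 10. HB_2(10) = 2^(2 + 1) + 2. Bump = 84. G_1 = 83.
G_1 = 83. HB_3(83) = 3^(3 + 1) + 2. Bump = 1026. G_2 = 1025.
G_2 = 1025. HB_4(1025) = 4^(4 + 1) + 1. Bump = 15626. G_3 = 15625.

10, 83, 1025, 15625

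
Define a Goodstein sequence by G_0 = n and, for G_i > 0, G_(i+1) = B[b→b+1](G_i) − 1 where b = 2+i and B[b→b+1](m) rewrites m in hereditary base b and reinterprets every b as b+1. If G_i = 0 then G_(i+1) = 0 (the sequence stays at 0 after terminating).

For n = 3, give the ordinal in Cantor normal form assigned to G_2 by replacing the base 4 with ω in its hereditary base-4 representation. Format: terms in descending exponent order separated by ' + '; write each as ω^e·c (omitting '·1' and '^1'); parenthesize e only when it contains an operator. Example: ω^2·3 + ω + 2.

3

base 2: 3 = 2 + 1; at 3: 3 + 1 = 4; next = 3
base 3: 3 = 3; at 4: 4 = 4; next = 3
base 4: 3 = 3; at 5: 3 = 3; next = 2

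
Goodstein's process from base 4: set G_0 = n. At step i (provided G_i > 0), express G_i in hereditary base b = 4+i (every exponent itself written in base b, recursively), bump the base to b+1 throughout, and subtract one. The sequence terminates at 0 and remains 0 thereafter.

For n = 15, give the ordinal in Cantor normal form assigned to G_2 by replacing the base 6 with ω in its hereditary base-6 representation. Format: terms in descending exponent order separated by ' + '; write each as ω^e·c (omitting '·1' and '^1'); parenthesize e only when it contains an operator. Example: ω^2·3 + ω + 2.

ω·3 + 1

(0) 15|_4 = 3·4 + 3 ↦ 3·5 + 3|_5 = 18 ⇒ 17
(1) 17|_5 = 3·5 + 2 ↦ 3·6 + 2|_6 = 20 ⇒ 19
(2) 19|_6 = 3·6 + 1 ↦ 3·7 + 1|_7 = 22 ⇒ 21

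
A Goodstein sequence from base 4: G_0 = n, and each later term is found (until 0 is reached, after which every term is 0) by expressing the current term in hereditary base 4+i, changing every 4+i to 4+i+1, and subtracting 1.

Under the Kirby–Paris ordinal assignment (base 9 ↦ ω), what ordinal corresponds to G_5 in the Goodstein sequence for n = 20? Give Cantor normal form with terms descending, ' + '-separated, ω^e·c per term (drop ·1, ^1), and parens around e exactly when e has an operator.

i=0: 20 = 4^2 + 4 (b=4); 4→5: 5^2 + 5 = 30; 30−1 = 29
i=1: 29 = 5^2 + 4 (b=5); 5→6: 6^2 + 4 = 40; 40−1 = 39
i=2: 39 = 6^2 + 3 (b=6); 6→7: 7^2 + 3 = 52; 52−1 = 51
i=3: 51 = 7^2 + 2 (b=7); 7→8: 8^2 + 2 = 66; 66−1 = 65
i=4: 65 = 8^2 + 1 (b=8); 8→9: 9^2 + 1 = 82; 82−1 = 81
i=5: 81 = 9^2 (b=9); 9→10: 10^2 = 100; 100−1 = 99

ω^2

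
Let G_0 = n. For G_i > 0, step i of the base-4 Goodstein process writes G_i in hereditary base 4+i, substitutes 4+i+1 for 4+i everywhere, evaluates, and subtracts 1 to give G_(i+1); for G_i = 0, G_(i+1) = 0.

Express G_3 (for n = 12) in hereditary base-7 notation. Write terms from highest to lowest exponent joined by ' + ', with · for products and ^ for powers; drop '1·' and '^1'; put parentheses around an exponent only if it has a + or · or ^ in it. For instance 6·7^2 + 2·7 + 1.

2·7 + 2

step 0: 12 = 3·4; sub 5 for 4: 3·5; = 15; G_1 = 15−1 = 14
step 1: 14 = 2·5 + 4; sub 6 for 5: 2·6 + 4; = 16; G_2 = 16−1 = 15
step 2: 15 = 2·6 + 3; sub 7 for 6: 2·7 + 3; = 17; G_3 = 17−1 = 16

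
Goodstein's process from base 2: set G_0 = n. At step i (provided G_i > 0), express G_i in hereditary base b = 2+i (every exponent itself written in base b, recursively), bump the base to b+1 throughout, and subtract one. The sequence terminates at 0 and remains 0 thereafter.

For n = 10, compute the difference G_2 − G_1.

G_0 = 10. HB_2(10) = 2^(2 + 1) + 2. Bump = 84. G_1 = 83.
G_1 = 83. HB_3(83) = 3^(3 + 1) + 2. Bump = 1026. G_2 = 1025.

942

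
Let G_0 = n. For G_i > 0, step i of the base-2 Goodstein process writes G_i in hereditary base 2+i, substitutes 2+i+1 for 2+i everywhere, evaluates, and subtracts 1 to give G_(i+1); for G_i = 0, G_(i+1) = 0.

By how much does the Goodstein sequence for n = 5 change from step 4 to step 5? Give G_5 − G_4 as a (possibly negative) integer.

G_0 = 5. HB_2(5) = 2^2 + 1. Bump = 28. G_1 = 27.
G_1 = 27. HB_3(27) = 3^3. Bump = 256. G_2 = 255.
G_2 = 255. HB_4(255) = 3·4^3 + 3·4^2 + 3·4 + 3. Bump = 468. G_3 = 467.
G_3 = 467. HB_5(467) = 3·5^3 + 3·5^2 + 3·5 + 2. Bump = 776. G_4 = 775.
G_4 = 775. HB_6(775) = 3·6^3 + 3·6^2 + 3·6 + 1. Bump = 1198. G_5 = 1197.

422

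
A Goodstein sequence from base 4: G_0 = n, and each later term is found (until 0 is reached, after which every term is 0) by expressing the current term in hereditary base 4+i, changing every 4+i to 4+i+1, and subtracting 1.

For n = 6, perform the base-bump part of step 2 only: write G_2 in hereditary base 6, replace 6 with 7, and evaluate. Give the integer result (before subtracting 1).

step 0: 6 = 4 + 2; sub 5 for 4: 5 + 2; = 7; G_1 = 7−1 = 6
step 1: 6 = 5 + 1; sub 6 for 5: 6 + 1; = 7; G_2 = 7−1 = 6
step 2: 6 = 6; sub 7 for 6: 7; = 7; G_3 = 7−1 = 6

7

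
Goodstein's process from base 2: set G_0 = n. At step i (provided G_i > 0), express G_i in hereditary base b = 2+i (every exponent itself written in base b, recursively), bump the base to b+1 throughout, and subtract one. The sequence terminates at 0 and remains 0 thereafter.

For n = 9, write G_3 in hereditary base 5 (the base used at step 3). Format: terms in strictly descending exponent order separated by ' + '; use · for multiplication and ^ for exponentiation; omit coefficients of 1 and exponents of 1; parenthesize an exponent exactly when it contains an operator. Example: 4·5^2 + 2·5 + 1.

3·5^5 + 3·5^3 + 3·5^2 + 3·5 + 2

G_0 = 9. HB_2(9) = 2^(2 + 1) + 1. Bump = 82. G_1 = 81.
G_1 = 81. HB_3(81) = 3^(3 + 1). Bump = 1024. G_2 = 1023.
G_2 = 1023. HB_4(1023) = 3·4^4 + 3·4^3 + 3·4^2 + 3·4 + 3. Bump = 9843. G_3 = 9842.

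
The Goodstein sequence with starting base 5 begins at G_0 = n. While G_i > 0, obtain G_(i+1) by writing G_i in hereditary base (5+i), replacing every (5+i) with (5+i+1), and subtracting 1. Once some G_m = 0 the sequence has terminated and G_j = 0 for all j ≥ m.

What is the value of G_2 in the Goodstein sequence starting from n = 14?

16

(0) 14|_5 = 2·5 + 4 ↦ 2·6 + 4|_6 = 16 ⇒ 15
(1) 15|_6 = 2·6 + 3 ↦ 2·7 + 3|_7 = 17 ⇒ 16
(2) 16|_7 = 2·7 + 2 ↦ 2·8 + 2|_8 = 18 ⇒ 17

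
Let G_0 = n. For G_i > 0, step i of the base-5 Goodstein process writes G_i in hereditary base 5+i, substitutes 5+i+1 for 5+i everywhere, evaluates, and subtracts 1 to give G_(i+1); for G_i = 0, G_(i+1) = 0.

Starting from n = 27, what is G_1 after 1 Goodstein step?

37

G_0 = 27. HB_5(27) = 5^2 + 2. Bump = 38. G_1 = 37.
G_1 = 37. HB_6(37) = 6^2 + 1. Bump = 50. G_2 = 49.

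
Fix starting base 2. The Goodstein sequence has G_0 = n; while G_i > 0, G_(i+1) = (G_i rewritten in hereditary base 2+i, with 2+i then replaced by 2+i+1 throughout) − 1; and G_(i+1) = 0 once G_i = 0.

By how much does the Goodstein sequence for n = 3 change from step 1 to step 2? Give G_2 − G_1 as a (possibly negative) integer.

base 2: 3 = 2 + 1; at 3: 3 + 1 = 4; next = 3
base 3: 3 = 3; at 4: 4 = 4; next = 3

0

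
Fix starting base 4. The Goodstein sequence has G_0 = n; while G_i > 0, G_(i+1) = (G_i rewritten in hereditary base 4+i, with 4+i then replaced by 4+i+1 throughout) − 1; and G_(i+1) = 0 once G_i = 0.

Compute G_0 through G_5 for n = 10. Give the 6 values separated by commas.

step 0: 10 = 2·4 + 2; sub 5 for 4: 2·5 + 2; = 12; G_1 = 12−1 = 11
step 1: 11 = 2·5 + 1; sub 6 for 5: 2·6 + 1; = 13; G_2 = 13−1 = 12
step 2: 12 = 2·6; sub 7 for 6: 2·7; = 14; G_3 = 14−1 = 13
step 3: 13 = 7 + 6; sub 8 for 7: 8 + 6; = 14; G_4 = 14−1 = 13
step 4: 13 = 8 + 5; sub 9 for 8: 9 + 5; = 14; G_5 = 14−1 = 13

10, 11, 12, 13, 13, 13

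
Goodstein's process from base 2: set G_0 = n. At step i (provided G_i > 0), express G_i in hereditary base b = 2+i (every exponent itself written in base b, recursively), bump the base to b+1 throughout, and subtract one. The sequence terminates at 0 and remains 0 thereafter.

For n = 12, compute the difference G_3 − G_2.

14620

base 2: 12 = 2^(2 + 1) + 2^2; at 3: 3^(3 + 1) + 3^3 = 108; next = 107
base 3: 107 = 3^(3 + 1) + 2·3^2 + 2·3 + 2; at 4: 4^(4 + 1) + 2·4^2 + 2·4 + 2 = 1066; next = 1065
base 4: 1065 = 4^(4 + 1) + 2·4^2 + 2·4 + 1; at 5: 5^(5 + 1) + 2·5^2 + 2·5 + 1 = 15686; next = 15685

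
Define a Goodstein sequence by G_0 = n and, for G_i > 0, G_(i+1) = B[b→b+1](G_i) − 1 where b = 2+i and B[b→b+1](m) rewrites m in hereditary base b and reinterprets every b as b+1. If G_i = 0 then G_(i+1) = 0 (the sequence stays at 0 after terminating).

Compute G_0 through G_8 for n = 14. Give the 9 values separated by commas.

base 2: 14 = 2^(2 + 1) + 2^2 + 2; at 3: 3^(3 + 1) + 3^3 + 3 = 111; next = 110
base 3: 110 = 3^(3 + 1) + 3^3 + 2; at 4: 4^(4 + 1) + 4^4 + 2 = 1282; next = 1281
base 4: 1281 = 4^(4 + 1) + 4^4 + 1; at 5: 5^(5 + 1) + 5^5 + 1 = 18751; next = 18750
base 5: 18750 = 5^(5 + 1) + 5^5; at 6: 6^(6 + 1) + 6^6 = 326592; next = 326591
base 6: 326591 = 6^(6 + 1) + 5·6^5 + 5·6^4 + 5·6^3 + 5·6^2 + 5·6 + 5; at 7: 7^(7 + 1) + 5·7^5 + 5·7^4 + 5·7^3 + 5·7^2 + 5·7 + 5 = 5862841; next = 5862840
base 7: 5862840 = 7^(7 + 1) + 5·7^5 + 5·7^4 + 5·7^3 + 5·7^2 + 5·7 + 4; at 8: 8^(8 + 1) + 5·8^5 + 5·8^4 + 5·8^3 + 5·8^2 + 5·8 + 4 = 134404972; next = 134404971
base 8: 134404971 = 8^(8 + 1) + 5·8^5 + 5·8^4 + 5·8^3 + 5·8^2 + 5·8 + 3; at 9: 9^(9 + 1) + 5·9^5 + 5·9^4 + 5·9^3 + 5·9^2 + 5·9 + 3 = 3487116549; next = 3487116548
base 9: 3487116548 = 9^(9 + 1) + 5·9^5 + 5·9^4 + 5·9^3 + 5·9^2 + 5·9 + 2; at 10: 10^(10 + 1) + 5·10^5 + 5·10^4 + 5·10^3 + 5·10^2 + 5·10 + 2 = 100000555552; next = 100000555551

14, 110, 1281, 18750, 326591, 5862840, 134404971, 3487116548, 100000555551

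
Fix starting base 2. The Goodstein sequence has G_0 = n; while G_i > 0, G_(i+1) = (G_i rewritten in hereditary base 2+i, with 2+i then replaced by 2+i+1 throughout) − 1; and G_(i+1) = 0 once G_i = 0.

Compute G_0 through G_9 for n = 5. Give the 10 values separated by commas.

5, 27, 255, 467, 775, 1197, 1751, 2454, 3325, 4382

i=0: 5 = 2^2 + 1 (b=2); 2→3: 3^3 + 1 = 28; 28−1 = 27
i=1: 27 = 3^3 (b=3); 3→4: 4^4 = 256; 256−1 = 255
i=2: 255 = 3·4^3 + 3·4^2 + 3·4 + 3 (b=4); 4→5: 3·5^3 + 3·5^2 + 3·5 + 3 = 468; 468−1 = 467
i=3: 467 = 3·5^3 + 3·5^2 + 3·5 + 2 (b=5); 5→6: 3·6^3 + 3·6^2 + 3·6 + 2 = 776; 776−1 = 775
i=4: 775 = 3·6^3 + 3·6^2 + 3·6 + 1 (b=6); 6→7: 3·7^3 + 3·7^2 + 3·7 + 1 = 1198; 1198−1 = 1197
i=5: 1197 = 3·7^3 + 3·7^2 + 3·7 (b=7); 7→8: 3·8^3 + 3·8^2 + 3·8 = 1752; 1752−1 = 1751
i=6: 1751 = 3·8^3 + 3·8^2 + 2·8 + 7 (b=8); 8→9: 3·9^3 + 3·9^2 + 2·9 + 7 = 2455; 2455−1 = 2454
i=7: 2454 = 3·9^3 + 3·9^2 + 2·9 + 6 (b=9); 9→10: 3·10^3 + 3·10^2 + 2·10 + 6 = 3326; 3326−1 = 3325
i=8: 3325 = 3·10^3 + 3·10^2 + 2·10 + 5 (b=10); 10→11: 3·11^3 + 3·11^2 + 2·11 + 5 = 4383; 4383−1 = 4382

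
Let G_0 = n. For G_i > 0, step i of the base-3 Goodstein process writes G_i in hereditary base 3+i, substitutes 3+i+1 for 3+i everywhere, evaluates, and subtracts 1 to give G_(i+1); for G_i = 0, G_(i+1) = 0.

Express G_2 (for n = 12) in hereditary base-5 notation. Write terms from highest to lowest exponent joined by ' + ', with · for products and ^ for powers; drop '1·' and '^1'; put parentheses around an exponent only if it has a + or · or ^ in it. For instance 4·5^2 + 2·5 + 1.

base 3: 12 = 3^2 + 3; at 4: 4^2 + 4 = 20; next = 19
base 4: 19 = 4^2 + 3; at 5: 5^2 + 3 = 28; next = 27

5^2 + 2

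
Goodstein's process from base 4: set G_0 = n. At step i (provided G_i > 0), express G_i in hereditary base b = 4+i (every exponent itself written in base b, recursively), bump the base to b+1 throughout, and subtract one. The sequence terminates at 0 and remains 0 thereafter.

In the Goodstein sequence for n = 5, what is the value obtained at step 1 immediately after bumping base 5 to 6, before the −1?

6

G_0=5  [base 4] 4 + 1  →[4↦5]→  5 + 1 = 6  −1 ⇒ G_1=5
G_1=5  [base 5] 5  →[5↦6]→  6 = 6  −1 ⇒ G_2=5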